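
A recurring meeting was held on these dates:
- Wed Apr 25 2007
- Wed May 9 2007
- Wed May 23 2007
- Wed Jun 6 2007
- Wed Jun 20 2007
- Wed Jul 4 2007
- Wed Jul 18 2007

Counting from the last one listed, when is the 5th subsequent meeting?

Gaps between consecutive events: 14, 14, 14, 14, 14, 14 days — a constant 14-day interval.
Wed Jul 18 2007 + 14 days = Wed Aug 1 2007.
Wed Aug 1 2007 + 14 days = Wed Aug 15 2007.
Wed Aug 15 2007 + 14 days = Wed Aug 29 2007.
Wed Aug 29 2007 + 14 days = Wed Sep 12 2007.
Wed Sep 12 2007 + 14 days = Wed Sep 26 2007.

Wed Sep 26 2007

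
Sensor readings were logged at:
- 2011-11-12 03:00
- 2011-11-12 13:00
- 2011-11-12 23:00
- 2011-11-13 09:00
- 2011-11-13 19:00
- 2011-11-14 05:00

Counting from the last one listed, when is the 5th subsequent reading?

Gaps: 10, 10, 10, 10, 10 hours — each event is 10 hours after the previous one.
2011-11-14 05:00 + 10 h = 2011-11-14 15:00.
2011-11-14 15:00 + 10 h = 2011-11-15 01:00.
2011-11-15 01:00 + 10 h = 2011-11-15 11:00.
2011-11-15 11:00 + 10 h = 2011-11-15 21:00.
2011-11-15 21:00 + 10 h = 2011-11-16 07:00.

2011-11-16 07:00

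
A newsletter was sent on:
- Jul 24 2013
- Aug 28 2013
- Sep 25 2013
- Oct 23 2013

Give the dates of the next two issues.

All dates are Wednesdays, 35, 28, 28 days apart.
Specifically, the 4th Wednesday of each month.
4th Wednesday of November 2013: Nov 27 2013.
4th Wednesday of December 2013: Dec 25 2013.

Nov 27 2013, Dec 25 2013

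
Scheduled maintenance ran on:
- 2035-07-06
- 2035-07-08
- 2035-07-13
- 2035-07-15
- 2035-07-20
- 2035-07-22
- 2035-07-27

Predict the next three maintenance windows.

2035-07-29, 2035-08-03, 2035-08-05

The gap pattern 2, 5, 2, 5, 2, 5 repeats every 2 events.
These are the Fridays and Sundays of each week.
Next Sunday: 2035-07-29.
Next Friday: 2035-08-03.
Next Sunday: 2035-08-05.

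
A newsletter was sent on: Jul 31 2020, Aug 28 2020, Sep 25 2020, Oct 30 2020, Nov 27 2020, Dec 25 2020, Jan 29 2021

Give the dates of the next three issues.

Feb 26 2021, Mar 26 2021, Apr 30 2021

Every date is a Friday; gaps 28, 28, 35, 28, 28, 35 days.
Each is the last Friday of its month (at least one falls on the 29th or later, ruling out '4th Friday').
February 2021 ends with Friday Feb 26 2021.
March 2021 ends with Friday Mar 26 2021.
Last Friday of April 2021: Apr 30 2021.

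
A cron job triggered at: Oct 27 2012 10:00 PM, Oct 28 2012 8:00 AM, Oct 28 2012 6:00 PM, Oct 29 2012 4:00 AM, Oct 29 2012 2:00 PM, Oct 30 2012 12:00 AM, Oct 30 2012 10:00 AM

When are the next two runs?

The interval is a steady 10 hours (10, 10, 10, 10, 10, 10).
Oct 30 2012 10:00 AM + 10 h = Oct 30 2012 8:00 PM.
Oct 30 2012 8:00 PM + 10 h = Oct 31 2012 6:00 AM.

Oct 30 2012 8:00 PM, Oct 31 2012 6:00 AM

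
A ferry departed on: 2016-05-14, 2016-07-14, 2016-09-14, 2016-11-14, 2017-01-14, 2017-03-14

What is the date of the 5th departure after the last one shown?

2018-01-14

Gaps: 61, 62, 61, 61, 59 days — not constant. Every event is on the 14th of the month.
Pattern: the 14th of every 2 months.
May 2017: 2017-05-14.
Next: July 2017 → 2017-07-14.
Next: September 2017 → 2017-09-14.
November 2017: 2017-11-14.
January 2018: 2018-01-14.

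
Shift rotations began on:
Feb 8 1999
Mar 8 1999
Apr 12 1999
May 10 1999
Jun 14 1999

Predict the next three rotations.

Jul 12 1999, Aug 9 1999, Sep 13 1999

Gaps: 28, 35, 28, 35 days — a mix of 28 and 35. Every date is a Monday.
Each is the 2nd Monday of its month.
2nd Monday of July 1999: Jul 12 1999.
2nd Monday of August 1999: Aug 9 1999.
2nd Monday of September 1999: Sep 13 1999.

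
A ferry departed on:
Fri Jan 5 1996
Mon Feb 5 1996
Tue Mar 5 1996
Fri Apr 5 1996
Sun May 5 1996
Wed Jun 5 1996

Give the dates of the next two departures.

Gaps: 31, 29, 31, 30, 31 days — not constant. Every event is on the 5th of the month.
Pattern: the 5th of each month.
Next: July 1996 → Fri Jul 5 1996.
August 1996: Mon Aug 5 1996.

Fri Jul 5 1996, Mon Aug 5 1996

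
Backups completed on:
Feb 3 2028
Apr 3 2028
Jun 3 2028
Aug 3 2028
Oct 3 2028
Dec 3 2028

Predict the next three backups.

Feb 3 2029, Apr 3 2029, Jun 3 2029

The day-of-month is always 3 (60, 61, 61, 61, 61 days between events).
So this recurs on the 3rd of every 2 months.
February 2029: Feb 3 2029.
April 2029: Apr 3 2029.
June 2029: Jun 3 2029.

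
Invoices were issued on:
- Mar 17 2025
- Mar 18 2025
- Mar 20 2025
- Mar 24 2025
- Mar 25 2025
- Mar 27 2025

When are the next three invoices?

The gap pattern 1, 2, 4, 1, 2 repeats every 3 events.
These are the Mondays, Tuesdays and Thursdays of each week.
The following Monday is Mar 31 2025.
The following Tuesday is Apr 1 2025.
The following Thursday is Apr 3 2025.

Mar 31 2025, Apr 1 2025, Apr 3 2025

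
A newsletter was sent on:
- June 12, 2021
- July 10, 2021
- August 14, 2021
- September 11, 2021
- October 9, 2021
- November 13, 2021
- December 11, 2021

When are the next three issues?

January 8, 2022; February 12, 2022; March 12, 2022

Gaps: 28, 35, 28, 28, 35, 28 days — a mix of 28 and 35. Every date is a Saturday.
Each is the 2nd Saturday of its month.
2nd Saturday of January 2022: January 8, 2022.
February 2022 — 2nd Saturday is February 12, 2022.
2nd Saturday of March 2022: March 12, 2022.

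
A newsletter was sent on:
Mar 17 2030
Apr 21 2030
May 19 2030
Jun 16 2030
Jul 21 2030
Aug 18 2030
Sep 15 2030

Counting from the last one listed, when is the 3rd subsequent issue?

Dec 15 2030

Gaps: 35, 28, 28, 35, 28, 28 days — a mix of 28 and 35. Every date is a Sunday.
Each is the 3rd Sunday of its month.
October 2030 — 3rd Sunday is Oct 20 2030.
November 2030 — 3rd Sunday is Nov 17 2030.
3rd Sunday of December 2030: Dec 15 2030.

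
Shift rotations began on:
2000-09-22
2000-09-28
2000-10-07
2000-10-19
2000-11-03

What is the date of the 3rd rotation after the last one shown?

Intervals are 6, 9, 12, 15 days — an arithmetic progression with common difference 3.
Next gap: 18 days. 2000-11-03 + 18 days = 2000-11-21.
Next gap: 21 days. 2000-11-21 + 21 days = 2000-12-12.
Next gap: 24 days. 2000-12-12 + 24 days = 2001-01-05.

2001-01-05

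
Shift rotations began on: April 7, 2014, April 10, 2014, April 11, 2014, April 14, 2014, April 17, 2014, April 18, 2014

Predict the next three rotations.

The gap pattern 3, 1, 3, 3, 1 repeats every 3 events.
These are the Mondays, Thursdays and Fridays of each week.
The following Monday is April 21, 2014.
The following Thursday is April 24, 2014.
Next Friday: April 25, 2014.

April 21, 2014; April 24, 2014; April 25, 2014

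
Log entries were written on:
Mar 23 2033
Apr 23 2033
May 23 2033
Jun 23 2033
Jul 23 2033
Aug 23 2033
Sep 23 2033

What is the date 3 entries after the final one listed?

Dec 23 2033

Each date is the 23rd; the gaps (31, 30, 31, 30, 31, 31) track the month lengths.
The rule is the 23rd of each month.
Next: October 2033 → Oct 23 2033.
November 2033: Nov 23 2033.
December 2033: Dec 23 2033.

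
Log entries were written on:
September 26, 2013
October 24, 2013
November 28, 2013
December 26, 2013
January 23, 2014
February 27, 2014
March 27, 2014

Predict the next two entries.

All dates are Thursdays, 28, 35, 28, 28, 35, 28 days apart.
Specifically, the 4th Thursday of each month.
April 2014 — 4th Thursday is April 24, 2014.
May 2014 — 4th Thursday is May 22, 2014.

April 24, 2014; May 22, 2014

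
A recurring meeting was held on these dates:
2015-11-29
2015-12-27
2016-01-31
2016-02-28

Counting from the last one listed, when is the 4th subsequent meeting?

All Sundays; the gaps (28, 35, 28) vary with month length.
This is the last Sunday of each month.
Last Sunday of March 2016: 2016-03-27.
April 2016 ends with Sunday 2016-04-24.
Last Sunday of May 2016: 2016-05-29.
Last Sunday of June 2016: 2016-06-26.

2016-06-26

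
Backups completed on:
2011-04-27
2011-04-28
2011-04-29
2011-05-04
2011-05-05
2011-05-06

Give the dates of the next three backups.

Gaps: 1, 1, 5, 1, 1 days — not constant, but cyclic with period 3.
The events fall on every Wednesday, Thursday and Friday.
Next Wednesday: 2011-05-11.
Next Thursday: 2011-05-12.
The following Friday is 2011-05-13.

2011-05-11, 2011-05-12, 2011-05-13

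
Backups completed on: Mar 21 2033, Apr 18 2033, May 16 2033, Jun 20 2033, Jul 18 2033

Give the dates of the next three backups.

Aug 15 2033, Sep 19 2033, Oct 17 2033

All dates are Mondays, 28, 28, 35, 28 days apart.
Specifically, the 3rd Monday of each month.
August 2033 — 3rd Monday is Aug 15 2033.
3rd Monday of September 2033: Sep 19 2033.
October 2033 — 3rd Monday is Oct 17 2033.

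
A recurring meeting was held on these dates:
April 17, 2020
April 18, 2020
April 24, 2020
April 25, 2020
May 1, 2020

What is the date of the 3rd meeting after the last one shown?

May 9, 2020

Every event lands on a Friday or Saturday (gaps cycle 1, 6, 1, 6).
So the schedule is: every Friday and Saturday.
Next Saturday: May 2, 2020.
The following Friday is May 8, 2020.
The following Saturday is May 9, 2020.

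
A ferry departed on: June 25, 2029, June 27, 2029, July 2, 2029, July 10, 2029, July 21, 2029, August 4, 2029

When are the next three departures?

August 21, 2029; September 10, 2029; October 3, 2029

Intervals are 2, 5, 8, 11, 14 days — an arithmetic progression with common difference 3.
Next gap: 17 days. August 4, 2029 + 17 days = August 21, 2029.
Next gap: 20 days. August 21, 2029 + 20 days = September 10, 2029.
Next gap: 23 days. September 10, 2029 + 23 days = October 3, 2029.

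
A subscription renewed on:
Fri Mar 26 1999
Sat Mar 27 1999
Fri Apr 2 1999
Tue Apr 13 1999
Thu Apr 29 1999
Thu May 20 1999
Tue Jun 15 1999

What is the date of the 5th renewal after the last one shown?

Intervals are 1, 6, 11, 16, 21, 26 days — an arithmetic progression with common difference 5.
Next gap: 31 days. Tue Jun 15 1999 + 31 days = Fri Jul 16 1999.
Next gap: 36 days. Fri Jul 16 1999 + 36 days = Sat Aug 21 1999.
Next gap: 41 days. Sat Aug 21 1999 + 41 days = Fri Oct 1 1999.
Next gap: 46 days. Fri Oct 1 1999 + 46 days = Tue Nov 16 1999.
Next gap: 51 days. Tue Nov 16 1999 + 51 days = Thu Jan 6 2000.

Thu Jan 6 2000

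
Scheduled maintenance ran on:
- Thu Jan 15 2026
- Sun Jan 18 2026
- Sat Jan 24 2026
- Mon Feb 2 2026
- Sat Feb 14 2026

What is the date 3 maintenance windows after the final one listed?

Thu Apr 9 2026

The spacing grows by 3 each time: 3, 6, 9, 12 days.
Next gap: 15 days. Sat Feb 14 2026 + 15 days = Sun Mar 1 2026.
Next gap: 18 days. Sun Mar 1 2026 + 18 days = Thu Mar 19 2026.
Next gap: 21 days. Thu Mar 19 2026 + 21 days = Thu Apr 9 2026.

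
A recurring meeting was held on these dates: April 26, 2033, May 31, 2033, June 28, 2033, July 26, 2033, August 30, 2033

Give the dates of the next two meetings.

September 27, 2033; October 25, 2033

Every date is a Tuesday; gaps 35, 28, 28, 35 days.
Each is the last Tuesday of its month (at least one falls on the 29th or later, ruling out '4th Tuesday').
September 2033 ends with Tuesday September 27, 2033.
October 2033 ends with Tuesday October 25, 2033.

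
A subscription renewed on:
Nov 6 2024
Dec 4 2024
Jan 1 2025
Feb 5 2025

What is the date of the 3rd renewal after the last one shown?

These are Wednesdays at 28- or 35-day spacing (28, 28, 35).
The pattern: 1st Wednesday of the month.
March 2025 — 1st Wednesday is Mar 5 2025.
1st Wednesday of April 2025: Apr 2 2025.
May 2025 — 1st Wednesday is May 7 2025.

May 7 2025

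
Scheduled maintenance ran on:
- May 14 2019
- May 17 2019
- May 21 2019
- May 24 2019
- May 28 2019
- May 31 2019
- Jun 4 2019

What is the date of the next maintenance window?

The gap pattern 3, 4, 3, 4, 3, 4 repeats every 2 events.
These are the Tuesdays and Fridays of each week.
Next Friday: Jun 7 2019.

Jun 7 2019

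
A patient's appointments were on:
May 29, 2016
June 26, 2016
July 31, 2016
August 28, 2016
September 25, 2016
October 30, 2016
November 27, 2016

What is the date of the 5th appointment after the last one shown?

All Sundays; the gaps (28, 35, 28, 28, 35, 28) vary with month length.
This is the last Sunday of each month.
Last Sunday of December 2016: December 25, 2016.
Last Sunday of January 2017: January 29, 2017.
Last Sunday of February 2017: February 26, 2017.
March 2017 ends with Sunday March 26, 2017.
Last Sunday of April 2017: April 30, 2017.

April 30, 2017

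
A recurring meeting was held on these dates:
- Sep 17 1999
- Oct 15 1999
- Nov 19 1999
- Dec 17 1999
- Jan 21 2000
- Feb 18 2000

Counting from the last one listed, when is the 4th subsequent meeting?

Jun 16 2000

All dates are Fridays, 28, 35, 28, 35, 28 days apart.
Specifically, the 3rd Friday of each month.
3rd Friday of March 2000: Mar 17 2000.
3rd Friday of April 2000: Apr 21 2000.
May 2000 — 3rd Friday is May 19 2000.
3rd Friday of June 2000: Jun 16 2000.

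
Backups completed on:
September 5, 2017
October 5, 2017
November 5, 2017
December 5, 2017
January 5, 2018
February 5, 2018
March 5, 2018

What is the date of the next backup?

April 5, 2018

Each date is the 5th; the gaps (30, 31, 30, 31, 31, 28) track the month lengths.
The rule is the 5th of each month.
April 2018: April 5, 2018.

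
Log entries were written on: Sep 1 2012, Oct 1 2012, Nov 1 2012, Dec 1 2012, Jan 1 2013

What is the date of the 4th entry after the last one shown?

Each date is the 1st; the gaps (30, 31, 30, 31) track the month lengths.
The rule is the 1st of each month.
Next: February 2013 → Feb 1 2013.
Next: March 2013 → Mar 1 2013.
April 2013: Apr 1 2013.
Next: May 2013 → May 1 2013.

May 1 2013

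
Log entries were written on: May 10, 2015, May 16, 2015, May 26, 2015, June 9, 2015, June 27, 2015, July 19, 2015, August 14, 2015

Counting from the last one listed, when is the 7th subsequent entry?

The spacing grows by 4 each time: 6, 10, 14, 18, 22, 26 days.
Next gap: 30 days. August 14, 2015 + 30 days = September 13, 2015.
Next gap: 34 days. September 13, 2015 + 34 days = October 17, 2015.
Next gap: 38 days. October 17, 2015 + 38 days = November 24, 2015.
Next gap: 42 days. November 24, 2015 + 42 days = January 5, 2016.
Next gap: 46 days. January 5, 2016 + 46 days = February 20, 2016.
Next gap: 50 days. February 20, 2016 + 50 days = April 10, 2016.
Next gap: 54 days. April 10, 2016 + 54 days = June 3, 2016.

June 3, 2016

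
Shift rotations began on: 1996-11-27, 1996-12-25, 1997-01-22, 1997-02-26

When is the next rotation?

These are Wednesdays at 28- or 35-day spacing (28, 28, 35).
The pattern: 4th Wednesday of the month.
4th Wednesday of March 1997: 1997-03-26.

1997-03-26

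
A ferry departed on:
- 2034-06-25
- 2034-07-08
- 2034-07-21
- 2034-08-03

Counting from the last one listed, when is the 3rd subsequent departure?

The spacing is 13, 13, 13 days — always 13 days.
2034-08-03 + 13 days = 2034-08-16.
2034-08-16 + 13 days = 2034-08-29.
2034-08-29 + 13 days = 2034-09-11.

2034-09-11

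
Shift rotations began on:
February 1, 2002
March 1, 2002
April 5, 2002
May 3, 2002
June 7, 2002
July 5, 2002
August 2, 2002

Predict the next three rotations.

These are Fridays at 28- or 35-day spacing (28, 35, 28, 35, 28, 28).
The pattern: 1st Friday of the month.
September 2002 — 1st Friday is September 6, 2002.
1st Friday of October 2002: October 4, 2002.
1st Friday of November 2002: November 1, 2002.

September 6, 2002; October 4, 2002; November 1, 2002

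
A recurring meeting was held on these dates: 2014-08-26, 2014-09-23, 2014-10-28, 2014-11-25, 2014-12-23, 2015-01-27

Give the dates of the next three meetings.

Gaps: 28, 35, 28, 28, 35 days — a mix of 28 and 35. Every date is a Tuesday.
Each is the 4th Tuesday of its month.
February 2015 — 4th Tuesday is 2015-02-24.
March 2015 — 4th Tuesday is 2015-03-24.
4th Tuesday of April 2015: 2015-04-28.

2015-02-24, 2015-03-24, 2015-04-28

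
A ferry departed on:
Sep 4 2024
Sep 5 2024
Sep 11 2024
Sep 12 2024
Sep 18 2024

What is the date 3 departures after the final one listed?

Sep 26 2024

Every event lands on a Wednesday or Thursday (gaps cycle 1, 6, 1, 6).
So the schedule is: every Wednesday and Thursday.
Next Thursday: Sep 19 2024.
The following Wednesday is Sep 25 2024.
Next Thursday: Sep 26 2024.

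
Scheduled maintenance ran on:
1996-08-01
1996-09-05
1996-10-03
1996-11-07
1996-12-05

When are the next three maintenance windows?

These are Thursdays at 28- or 35-day spacing (35, 28, 35, 28).
The pattern: 1st Thursday of the month.
1st Thursday of January 1997: 1997-01-02.
1st Thursday of February 1997: 1997-02-06.
1st Thursday of March 1997: 1997-03-06.

1997-01-02, 1997-02-06, 1997-03-06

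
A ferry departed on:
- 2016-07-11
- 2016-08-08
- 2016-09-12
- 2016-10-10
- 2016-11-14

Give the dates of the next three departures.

2016-12-12, 2017-01-09, 2017-02-13

These are Mondays at 28- or 35-day spacing (28, 35, 28, 35).
The pattern: 2nd Monday of the month.
2nd Monday of December 2016: 2016-12-12.
2nd Monday of January 2017: 2017-01-09.
2nd Monday of February 2017: 2017-02-13.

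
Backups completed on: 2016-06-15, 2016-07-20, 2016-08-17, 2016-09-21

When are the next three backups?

All dates are Wednesdays, 35, 28, 35 days apart.
Specifically, the 3rd Wednesday of each month.
3rd Wednesday of October 2016: 2016-10-19.
November 2016 — 3rd Wednesday is 2016-11-16.
December 2016 — 3rd Wednesday is 2016-12-21.

2016-10-19, 2016-11-16, 2016-12-21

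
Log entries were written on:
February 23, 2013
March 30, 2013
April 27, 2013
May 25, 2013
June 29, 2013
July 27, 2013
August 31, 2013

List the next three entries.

September 28, 2013; October 26, 2013; November 30, 2013

All Saturdays; the gaps (35, 28, 28, 35, 28, 35) vary with month length.
This is the last Saturday of each month.
Last Saturday of September 2013: September 28, 2013.
Last Saturday of October 2013: October 26, 2013.
November 2013 ends with Saturday November 30, 2013.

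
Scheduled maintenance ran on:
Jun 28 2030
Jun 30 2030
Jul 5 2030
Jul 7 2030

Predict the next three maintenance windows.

Jul 12 2030, Jul 14 2030, Jul 19 2030

Every event lands on a Friday or Sunday (gaps cycle 2, 5, 2).
So the schedule is: every Friday and Sunday.
The following Friday is Jul 12 2030.
Next Sunday: Jul 14 2030.
Next Friday: Jul 19 2030.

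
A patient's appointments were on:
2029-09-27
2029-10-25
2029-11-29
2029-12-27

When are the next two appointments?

These are Thursdays with 28, 35, 28-day gaps.
Each is the final Thursday of its month — 2029-11-29 is past the 28th, so '4th Thursday' doesn't fit.
January 2030 ends with Thursday 2030-01-31.
February 2030 ends with Thursday 2030-02-28.

2030-01-31, 2030-02-28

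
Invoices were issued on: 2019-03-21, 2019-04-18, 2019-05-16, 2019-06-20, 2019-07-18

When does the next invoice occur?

These are Thursdays at 28- or 35-day spacing (28, 28, 35, 28).
The pattern: 3rd Thursday of the month.
3rd Thursday of August 2019: 2019-08-15.

2019-08-15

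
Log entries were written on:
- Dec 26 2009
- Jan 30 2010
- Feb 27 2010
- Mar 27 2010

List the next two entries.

All Saturdays; the gaps (35, 28, 28) vary with month length.
This is the last Saturday of each month.
April 2010 ends with Saturday Apr 24 2010.
May 2010 ends with Saturday May 29 2010.

Apr 24 2010, May 29 2010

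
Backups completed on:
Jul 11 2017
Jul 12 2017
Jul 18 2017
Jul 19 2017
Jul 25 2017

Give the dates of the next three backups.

The gap pattern 1, 6, 1, 6 repeats every 2 events.
These are the Tuesdays and Wednesdays of each week.
The following Wednesday is Jul 26 2017.
Next Tuesday: Aug 1 2017.
Next Wednesday: Aug 2 2017.

Jul 26 2017, Aug 1 2017, Aug 2 2017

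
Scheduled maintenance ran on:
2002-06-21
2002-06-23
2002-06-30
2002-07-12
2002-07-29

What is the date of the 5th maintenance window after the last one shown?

Gaps: 2, 7, 12, 17 days — each gap is 5 larger than the previous one.
Next gap: 22 days. 2002-07-29 + 22 days = 2002-08-20.
Next gap: 27 days. 2002-08-20 + 27 days = 2002-09-16.
Next gap: 32 days. 2002-09-16 + 32 days = 2002-10-18.
Next gap: 37 days. 2002-10-18 + 37 days = 2002-11-24.
Next gap: 42 days. 2002-11-24 + 42 days = 2003-01-05.

2003-01-05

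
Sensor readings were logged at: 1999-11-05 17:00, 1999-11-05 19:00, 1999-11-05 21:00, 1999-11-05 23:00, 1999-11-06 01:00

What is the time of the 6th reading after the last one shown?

Gaps: 2, 2, 2, 2 hours — each event is 2 hours after the previous one.
1999-11-06 01:00 + 2 h = 1999-11-06 03:00.
1999-11-06 03:00 + 2 h = 1999-11-06 05:00.
1999-11-06 05:00 + 2 h = 1999-11-06 07:00.
1999-11-06 07:00 + 2 h = 1999-11-06 09:00.
1999-11-06 09:00 + 2 h = 1999-11-06 11:00.
1999-11-06 11:00 + 2 h = 1999-11-06 13:00.

1999-11-06 13:00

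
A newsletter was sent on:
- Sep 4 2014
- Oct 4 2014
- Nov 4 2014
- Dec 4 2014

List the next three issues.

Jan 4 2015, Feb 4 2015, Mar 4 2015

The day-of-month is always 4 (30, 31, 30 days between events).
So this recurs on the 4th of each month.
January 2015: Jan 4 2015.
Next: February 2015 → Feb 4 2015.
Next: March 2015 → Mar 4 2015.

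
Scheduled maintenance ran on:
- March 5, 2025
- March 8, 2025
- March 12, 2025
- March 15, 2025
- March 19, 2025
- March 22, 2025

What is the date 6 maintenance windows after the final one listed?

Gaps: 3, 4, 3, 4, 3 days — not constant, but cyclic with period 2.
The events fall on every Wednesday and Saturday.
Next Wednesday: March 26, 2025.
The following Saturday is March 29, 2025.
Next Wednesday: April 2, 2025.
The following Saturday is April 5, 2025.
Next Wednesday: April 9, 2025.
The following Saturday is April 12, 2025.

April 12, 2025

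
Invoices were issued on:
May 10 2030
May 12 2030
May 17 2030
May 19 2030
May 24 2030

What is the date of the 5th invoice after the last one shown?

The gap pattern 2, 5, 2, 5 repeats every 2 events.
These are the Fridays and Sundays of each week.
Next Sunday: May 26 2030.
The following Friday is May 31 2030.
The following Sunday is Jun 2 2030.
The following Friday is Jun 7 2030.
Next Sunday: Jun 9 2030.

Jun 9 2030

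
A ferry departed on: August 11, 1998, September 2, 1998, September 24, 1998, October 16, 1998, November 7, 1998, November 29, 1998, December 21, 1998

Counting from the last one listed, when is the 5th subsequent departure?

April 10, 1999

The spacing is 22, 22, 22, 22, 22, 22 days — always 22 days.
December 21, 1998 + 22 days = January 12, 1999.
January 12, 1999 + 22 days = February 3, 1999.
February 3, 1999 + 22 days = February 25, 1999.
February 25, 1999 + 22 days = March 19, 1999.
March 19, 1999 + 22 days = April 10, 1999.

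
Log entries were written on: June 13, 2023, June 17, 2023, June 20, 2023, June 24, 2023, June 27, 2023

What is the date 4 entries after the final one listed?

July 11, 2023

Every event lands on a Tuesday or Saturday (gaps cycle 4, 3, 4, 3).
So the schedule is: every Tuesday and Saturday.
Next Saturday: July 1, 2023.
Next Tuesday: July 4, 2023.
The following Saturday is July 8, 2023.
The following Tuesday is July 11, 2023.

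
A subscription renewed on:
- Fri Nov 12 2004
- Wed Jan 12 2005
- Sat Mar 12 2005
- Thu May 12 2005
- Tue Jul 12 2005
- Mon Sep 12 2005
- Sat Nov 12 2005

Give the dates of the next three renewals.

Thu Jan 12 2006, Sun Mar 12 2006, Fri May 12 2006

Each date is the 12th; the gaps (61, 59, 61, 61, 62, 61) track the month lengths.
The rule is the 12th of every 2 months.
January 2006: Thu Jan 12 2006.
March 2006: Sun Mar 12 2006.
Next: May 2006 → Fri May 12 2006.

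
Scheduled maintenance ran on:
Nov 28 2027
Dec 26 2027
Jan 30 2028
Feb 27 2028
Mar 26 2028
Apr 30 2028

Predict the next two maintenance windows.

May 28 2028, Jun 25 2028

These are Sundays with 28, 35, 28, 28, 35-day gaps.
Each is the final Sunday of its month — Jan 30 2028 is past the 28th, so '4th Sunday' doesn't fit.
May 2028 ends with Sunday May 28 2028.
June 2028 ends with Sunday Jun 25 2028.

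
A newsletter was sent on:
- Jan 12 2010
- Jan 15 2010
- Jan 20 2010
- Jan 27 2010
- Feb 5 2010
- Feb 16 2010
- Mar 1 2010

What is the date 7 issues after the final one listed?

Jul 26 2010

Gaps: 3, 5, 7, 9, 11, 13 days — each gap is 2 larger than the previous one.
Next gap: 15 days. Mar 1 2010 + 15 days = Mar 16 2010.
Next gap: 17 days. Mar 16 2010 + 17 days = Apr 2 2010.
Next gap: 19 days. Apr 2 2010 + 19 days = Apr 21 2010.
Next gap: 21 days. Apr 21 2010 + 21 days = May 12 2010.
Next gap: 23 days. May 12 2010 + 23 days = Jun 4 2010.
Next gap: 25 days. Jun 4 2010 + 25 days = Jun 29 2010.
Next gap: 27 days. Jun 29 2010 + 27 days = Jul 26 2010.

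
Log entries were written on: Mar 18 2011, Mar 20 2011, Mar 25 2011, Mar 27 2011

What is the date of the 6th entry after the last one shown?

Apr 17 2011

Every event lands on a Friday or Sunday (gaps cycle 2, 5, 2).
So the schedule is: every Friday and Sunday.
The following Friday is Apr 1 2011.
The following Sunday is Apr 3 2011.
The following Friday is Apr 8 2011.
Next Sunday: Apr 10 2011.
Next Friday: Apr 15 2011.
Next Sunday: Apr 17 2011.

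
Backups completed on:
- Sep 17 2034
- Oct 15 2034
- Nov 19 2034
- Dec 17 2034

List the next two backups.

All dates are Sundays, 28, 35, 28 days apart.
Specifically, the 3rd Sunday of each month.
3rd Sunday of January 2035: Jan 21 2035.
February 2035 — 3rd Sunday is Feb 18 2035.

Jan 21 2035, Feb 18 2035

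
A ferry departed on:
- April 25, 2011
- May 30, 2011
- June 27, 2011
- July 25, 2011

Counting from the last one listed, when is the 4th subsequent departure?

November 28, 2011

All Mondays; the gaps (35, 28, 28) vary with month length.
This is the last Monday of each month.
Last Monday of August 2011: August 29, 2011.
September 2011 ends with Monday September 26, 2011.
Last Monday of October 2011: October 31, 2011.
Last Monday of November 2011: November 28, 2011.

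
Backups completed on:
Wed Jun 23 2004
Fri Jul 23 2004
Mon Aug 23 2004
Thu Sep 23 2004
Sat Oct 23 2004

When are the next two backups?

The day-of-month is always 23 (30, 31, 31, 30 days between events).
So this recurs on the 23rd of each month.
Next: November 2004 → Tue Nov 23 2004.
December 2004: Thu Dec 23 2004.

Tue Nov 23 2004, Thu Dec 23 2004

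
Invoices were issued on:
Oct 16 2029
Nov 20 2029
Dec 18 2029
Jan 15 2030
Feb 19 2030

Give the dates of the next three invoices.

Mar 19 2030, Apr 16 2030, May 21 2030

These are Tuesdays at 28- or 35-day spacing (35, 28, 28, 35).
The pattern: 3rd Tuesday of the month.
3rd Tuesday of March 2030: Mar 19 2030.
3rd Tuesday of April 2030: Apr 16 2030.
May 2030 — 3rd Tuesday is May 21 2030.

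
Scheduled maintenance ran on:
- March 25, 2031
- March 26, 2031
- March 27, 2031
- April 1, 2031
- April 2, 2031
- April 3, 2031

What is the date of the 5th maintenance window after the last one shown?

Every event lands on a Tuesday or Wednesday or Thursday (gaps cycle 1, 1, 5, 1, 1).
So the schedule is: every Tuesday, Wednesday and Thursday.
The following Tuesday is April 8, 2031.
The following Wednesday is April 9, 2031.
The following Thursday is April 10, 2031.
Next Tuesday: April 15, 2031.
The following Wednesday is April 16, 2031.

April 16, 2031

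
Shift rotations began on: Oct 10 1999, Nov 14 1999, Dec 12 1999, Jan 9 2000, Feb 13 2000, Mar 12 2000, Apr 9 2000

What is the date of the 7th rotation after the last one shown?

Nov 12 2000

These are Sundays at 28- or 35-day spacing (35, 28, 28, 35, 28, 28).
The pattern: 2nd Sunday of the month.
2nd Sunday of May 2000: May 14 2000.
June 2000 — 2nd Sunday is Jun 11 2000.
2nd Sunday of July 2000: Jul 9 2000.
2nd Sunday of August 2000: Aug 13 2000.
September 2000 — 2nd Sunday is Sep 10 2000.
October 2000 — 2nd Sunday is Oct 8 2000.
November 2000 — 2nd Sunday is Nov 12 2000.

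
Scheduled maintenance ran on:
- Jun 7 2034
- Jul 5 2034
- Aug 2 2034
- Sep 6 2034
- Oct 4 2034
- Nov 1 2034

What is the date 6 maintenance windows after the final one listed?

May 2 2035

These are Wednesdays at 28- or 35-day spacing (28, 28, 35, 28, 28).
The pattern: 1st Wednesday of the month.
December 2034 — 1st Wednesday is Dec 6 2034.
January 2035 — 1st Wednesday is Jan 3 2035.
February 2035 — 1st Wednesday is Feb 7 2035.
1st Wednesday of March 2035: Mar 7 2035.
April 2035 — 1st Wednesday is Apr 4 2035.
May 2035 — 1st Wednesday is May 2 2035.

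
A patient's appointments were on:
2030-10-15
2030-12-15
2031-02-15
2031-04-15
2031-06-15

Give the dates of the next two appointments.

Each date is the 15th; the gaps (61, 62, 59, 61) track the month lengths.
The rule is the 15th of every 2 months.
Next: August 2031 → 2031-08-15.
Next: October 2031 → 2031-10-15.

2031-08-15, 2031-10-15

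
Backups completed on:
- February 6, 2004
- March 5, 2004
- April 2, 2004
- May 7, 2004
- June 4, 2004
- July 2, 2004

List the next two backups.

Gaps: 28, 28, 35, 28, 28 days — a mix of 28 and 35. Every date is a Friday.
Each is the 1st Friday of its month.
1st Friday of August 2004: August 6, 2004.
September 2004 — 1st Friday is September 3, 2004.

August 6, 2004; September 3, 2004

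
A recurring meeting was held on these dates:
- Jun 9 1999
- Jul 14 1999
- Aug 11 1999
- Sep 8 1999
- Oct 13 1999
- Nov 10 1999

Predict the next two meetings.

Gaps: 35, 28, 28, 35, 28 days — a mix of 28 and 35. Every date is a Wednesday.
Each is the 2nd Wednesday of its month.
2nd Wednesday of December 1999: Dec 8 1999.
January 2000 — 2nd Wednesday is Jan 12 2000.

Dec 8 1999, Jan 12 2000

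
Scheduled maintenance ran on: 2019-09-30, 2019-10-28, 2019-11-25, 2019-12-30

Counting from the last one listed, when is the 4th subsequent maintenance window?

2020-04-27

Every date is a Monday; gaps 28, 28, 35 days.
Each is the last Monday of its month (at least one falls on the 29th or later, ruling out '4th Monday').
Last Monday of January 2020: 2020-01-27.
Last Monday of February 2020: 2020-02-24.
March 2020 ends with Monday 2020-03-30.
Last Monday of April 2020: 2020-04-27.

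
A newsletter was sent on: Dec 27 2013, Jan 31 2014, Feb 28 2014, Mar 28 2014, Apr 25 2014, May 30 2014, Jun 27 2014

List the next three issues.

All Fridays; the gaps (35, 28, 28, 28, 35, 28) vary with month length.
This is the last Friday of each month.
Last Friday of July 2014: Jul 25 2014.
August 2014 ends with Friday Aug 29 2014.
Last Friday of September 2014: Sep 26 2014.

Jul 25 2014, Aug 29 2014, Sep 26 2014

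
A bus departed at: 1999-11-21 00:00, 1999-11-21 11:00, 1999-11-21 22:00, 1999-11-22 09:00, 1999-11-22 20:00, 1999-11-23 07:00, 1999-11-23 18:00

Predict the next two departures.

1999-11-24 05:00, 1999-11-24 16:00

Spacing: 11, 11, 11, 11, 11, 11 h — constant 11 h.
1999-11-23 18:00 + 11 h = 1999-11-24 05:00.
1999-11-24 05:00 + 11 h = 1999-11-24 16:00.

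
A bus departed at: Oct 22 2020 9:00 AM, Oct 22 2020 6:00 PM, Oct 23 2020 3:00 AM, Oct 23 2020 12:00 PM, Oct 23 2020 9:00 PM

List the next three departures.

Oct 24 2020 6:00 AM, Oct 24 2020 3:00 PM, Oct 25 2020 12:00 AM

Gaps: 9, 9, 9, 9 hours — each event is 9 hours after the previous one.
Oct 23 2020 9:00 PM + 9 h = Oct 24 2020 6:00 AM.
Oct 24 2020 6:00 AM + 9 h = Oct 24 2020 3:00 PM.
Oct 24 2020 3:00 PM + 9 h = Oct 25 2020 12:00 AM.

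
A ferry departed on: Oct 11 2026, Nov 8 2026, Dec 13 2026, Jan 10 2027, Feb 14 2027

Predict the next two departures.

Mar 14 2027, Apr 11 2027

Gaps: 28, 35, 28, 35 days — a mix of 28 and 35. Every date is a Sunday.
Each is the 2nd Sunday of its month.
2nd Sunday of March 2027: Mar 14 2027.
April 2027 — 2nd Sunday is Apr 11 2027.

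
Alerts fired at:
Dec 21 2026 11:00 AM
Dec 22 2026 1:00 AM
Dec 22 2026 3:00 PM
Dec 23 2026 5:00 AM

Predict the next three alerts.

Dec 23 2026 7:00 PM, Dec 24 2026 9:00 AM, Dec 24 2026 11:00 PM

The interval is a steady 14 hours (14, 14, 14).
Dec 23 2026 5:00 AM + 14 h = Dec 23 2026 7:00 PM.
Dec 23 2026 7:00 PM + 14 h = Dec 24 2026 9:00 AM.
Dec 24 2026 9:00 AM + 14 h = Dec 24 2026 11:00 PM.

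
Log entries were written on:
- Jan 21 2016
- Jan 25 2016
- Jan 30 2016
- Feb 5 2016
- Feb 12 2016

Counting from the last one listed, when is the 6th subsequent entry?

The spacing grows by 1 each time: 4, 5, 6, 7 days.
Next gap: 8 days. Feb 12 2016 + 8 days = Feb 20 2016.
Next gap: 9 days. Feb 20 2016 + 9 days = Feb 29 2016.
Next gap: 10 days. Feb 29 2016 + 10 days = Mar 10 2016.
Next gap: 11 days. Mar 10 2016 + 11 days = Mar 21 2016.
Next gap: 12 days. Mar 21 2016 + 12 days = Apr 2 2016.
Next gap: 13 days. Apr 2 2016 + 13 days = Apr 15 2016.

Apr 15 2016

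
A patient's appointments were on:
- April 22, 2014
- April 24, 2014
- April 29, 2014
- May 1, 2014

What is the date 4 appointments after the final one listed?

May 15, 2014

Gaps: 2, 5, 2 days — not constant, but cyclic with period 2.
The events fall on every Tuesday and Thursday.
The following Tuesday is May 6, 2014.
The following Thursday is May 8, 2014.
Next Tuesday: May 13, 2014.
The following Thursday is May 15, 2014.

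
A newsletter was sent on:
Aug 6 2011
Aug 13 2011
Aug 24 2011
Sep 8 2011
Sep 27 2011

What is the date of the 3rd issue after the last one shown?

The spacing grows by 4 each time: 7, 11, 15, 19 days.
Next gap: 23 days. Sep 27 2011 + 23 days = Oct 20 2011.
Next gap: 27 days. Oct 20 2011 + 27 days = Nov 16 2011.
Next gap: 31 days. Nov 16 2011 + 31 days = Dec 17 2011.

Dec 17 2011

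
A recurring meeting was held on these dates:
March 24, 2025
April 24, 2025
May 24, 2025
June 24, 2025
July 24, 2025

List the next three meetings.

August 24, 2025; September 24, 2025; October 24, 2025

Each date is the 24th; the gaps (31, 30, 31, 30) track the month lengths.
The rule is the 24th of each month.
August 2025: August 24, 2025.
Next: September 2025 → September 24, 2025.
Next: October 2025 → October 24, 2025.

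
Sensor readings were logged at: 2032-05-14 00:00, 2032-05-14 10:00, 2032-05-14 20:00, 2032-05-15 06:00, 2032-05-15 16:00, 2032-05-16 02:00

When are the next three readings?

2032-05-16 12:00, 2032-05-16 22:00, 2032-05-17 08:00

The interval is a steady 10 hours (10, 10, 10, 10, 10).
2032-05-16 02:00 + 10 h = 2032-05-16 12:00.
2032-05-16 12:00 + 10 h = 2032-05-16 22:00.
2032-05-16 22:00 + 10 h = 2032-05-17 08:00.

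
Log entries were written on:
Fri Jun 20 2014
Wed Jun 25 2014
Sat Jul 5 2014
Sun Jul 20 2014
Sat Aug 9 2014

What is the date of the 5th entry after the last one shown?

Sat Jan 31 2015

The spacing grows by 5 each time: 5, 10, 15, 20 days.
Next gap: 25 days. Sat Aug 9 2014 + 25 days = Wed Sep 3 2014.
Next gap: 30 days. Wed Sep 3 2014 + 30 days = Fri Oct 3 2014.
Next gap: 35 days. Fri Oct 3 2014 + 35 days = Fri Nov 7 2014.
Next gap: 40 days. Fri Nov 7 2014 + 40 days = Wed Dec 17 2014.
Next gap: 45 days. Wed Dec 17 2014 + 45 days = Sat Jan 31 2015.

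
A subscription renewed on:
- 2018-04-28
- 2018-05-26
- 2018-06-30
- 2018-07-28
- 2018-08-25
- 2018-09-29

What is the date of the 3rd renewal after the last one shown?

2018-12-29

Every date is a Saturday; gaps 28, 35, 28, 28, 35 days.
Each is the last Saturday of its month (at least one falls on the 29th or later, ruling out '4th Saturday').
October 2018 ends with Saturday 2018-10-27.
Last Saturday of November 2018: 2018-11-24.
Last Saturday of December 2018: 2018-12-29.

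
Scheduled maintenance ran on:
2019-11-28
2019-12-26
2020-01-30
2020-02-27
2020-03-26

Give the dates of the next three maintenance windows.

2020-04-30, 2020-05-28, 2020-06-25

These are Thursdays with 28, 35, 28, 28-day gaps.
Each is the final Thursday of its month — 2020-01-30 is past the 28th, so '4th Thursday' doesn't fit.
Last Thursday of April 2020: 2020-04-30.
Last Thursday of May 2020: 2020-05-28.
Last Thursday of June 2020: 2020-06-25.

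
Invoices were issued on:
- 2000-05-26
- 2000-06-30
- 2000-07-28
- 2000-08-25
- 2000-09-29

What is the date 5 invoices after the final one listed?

All Fridays; the gaps (35, 28, 28, 35) vary with month length.
This is the last Friday of each month.
October 2000 ends with Friday 2000-10-27.
November 2000 ends with Friday 2000-11-24.
Last Friday of December 2000: 2000-12-29.
January 2001 ends with Friday 2001-01-26.
February 2001 ends with Friday 2001-02-23.

2001-02-23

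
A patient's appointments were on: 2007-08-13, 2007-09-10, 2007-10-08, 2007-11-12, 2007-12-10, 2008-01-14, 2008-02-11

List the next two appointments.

2008-03-10, 2008-04-14

All dates are Mondays, 28, 28, 35, 28, 35, 28 days apart.
Specifically, the 2nd Monday of each month.
2nd Monday of March 2008: 2008-03-10.
April 2008 — 2nd Monday is 2008-04-14.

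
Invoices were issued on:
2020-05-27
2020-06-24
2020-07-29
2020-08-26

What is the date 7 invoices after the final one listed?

Every date is a Wednesday; gaps 28, 35, 28 days.
Each is the last Wednesday of its month (at least one falls on the 29th or later, ruling out '4th Wednesday').
Last Wednesday of September 2020: 2020-09-30.
October 2020 ends with Wednesday 2020-10-28.
November 2020 ends with Wednesday 2020-11-25.
Last Wednesday of December 2020: 2020-12-30.
Last Wednesday of January 2021: 2021-01-27.
Last Wednesday of February 2021: 2021-02-24.
March 2021 ends with Wednesday 2021-03-31.

2021-03-31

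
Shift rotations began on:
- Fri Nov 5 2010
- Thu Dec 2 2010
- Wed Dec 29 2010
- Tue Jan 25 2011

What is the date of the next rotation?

Mon Feb 21 2011

Every event comes 27 days after the last (27, 27, 27).
Tue Jan 25 2011 + 27 days = Mon Feb 21 2011.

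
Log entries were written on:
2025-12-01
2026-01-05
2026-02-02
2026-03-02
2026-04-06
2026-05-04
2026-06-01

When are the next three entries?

All dates are Mondays, 35, 28, 28, 35, 28, 28 days apart.
Specifically, the 1st Monday of each month.
July 2026 — 1st Monday is 2026-07-06.
1st Monday of August 2026: 2026-08-03.
1st Monday of September 2026: 2026-09-07.

2026-07-06, 2026-08-03, 2026-09-07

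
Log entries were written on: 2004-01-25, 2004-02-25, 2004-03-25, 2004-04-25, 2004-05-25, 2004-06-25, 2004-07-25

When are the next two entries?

2004-08-25, 2004-09-25

Each date is the 25th; the gaps (31, 29, 31, 30, 31, 30) track the month lengths.
The rule is the 25th of each month.
August 2004: 2004-08-25.
Next: September 2004 → 2004-09-25.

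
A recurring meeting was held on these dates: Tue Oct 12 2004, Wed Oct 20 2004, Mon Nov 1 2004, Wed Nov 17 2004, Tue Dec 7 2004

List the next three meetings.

Gaps: 8, 12, 16, 20 days — each gap is 4 larger than the previous one.
Next gap: 24 days. Tue Dec 7 2004 + 24 days = Fri Dec 31 2004.
Next gap: 28 days. Fri Dec 31 2004 + 28 days = Fri Jan 28 2005.
Next gap: 32 days. Fri Jan 28 2005 + 32 days = Tue Mar 1 2005.

Fri Dec 31 2004, Fri Jan 28 2005, Tue Mar 1 2005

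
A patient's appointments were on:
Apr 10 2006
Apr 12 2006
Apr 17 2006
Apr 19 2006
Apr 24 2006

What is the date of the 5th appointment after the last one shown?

May 10 2006

Every event lands on a Monday or Wednesday (gaps cycle 2, 5, 2, 5).
So the schedule is: every Monday and Wednesday.
Next Wednesday: Apr 26 2006.
The following Monday is May 1 2006.
Next Wednesday: May 3 2006.
Next Monday: May 8 2006.
The following Wednesday is May 10 2006.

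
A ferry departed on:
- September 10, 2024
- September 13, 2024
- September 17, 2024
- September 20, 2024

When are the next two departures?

September 24, 2024; September 27, 2024

Every event lands on a Tuesday or Friday (gaps cycle 3, 4, 3).
So the schedule is: every Tuesday and Friday.
The following Tuesday is September 24, 2024.
The following Friday is September 27, 2024.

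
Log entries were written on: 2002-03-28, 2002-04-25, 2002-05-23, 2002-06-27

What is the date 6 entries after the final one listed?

Gaps: 28, 28, 35 days — a mix of 28 and 35. Every date is a Thursday.
Each is the 4th Thursday of its month.
4th Thursday of July 2002: 2002-07-25.
August 2002 — 4th Thursday is 2002-08-22.
September 2002 — 4th Thursday is 2002-09-26.
October 2002 — 4th Thursday is 2002-10-24.
November 2002 — 4th Thursday is 2002-11-28.
December 2002 — 4th Thursday is 2002-12-26.

2002-12-26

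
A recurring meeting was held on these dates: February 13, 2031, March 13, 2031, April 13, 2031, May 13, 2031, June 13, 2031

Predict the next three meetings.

Each date is the 13th; the gaps (28, 31, 30, 31) track the month lengths.
The rule is the 13th of each month.
Next: July 2031 → July 13, 2031.
Next: August 2031 → August 13, 2031.
Next: September 2031 → September 13, 2031.

July 13, 2031; August 13, 2031; September 13, 2031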